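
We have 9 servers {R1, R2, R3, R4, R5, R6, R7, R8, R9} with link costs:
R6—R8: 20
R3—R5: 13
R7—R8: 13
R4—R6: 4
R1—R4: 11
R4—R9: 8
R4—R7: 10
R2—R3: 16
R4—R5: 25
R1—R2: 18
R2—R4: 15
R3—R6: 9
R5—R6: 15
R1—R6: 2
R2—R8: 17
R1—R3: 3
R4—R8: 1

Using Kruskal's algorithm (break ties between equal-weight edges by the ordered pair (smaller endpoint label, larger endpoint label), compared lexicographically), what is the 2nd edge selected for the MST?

R1-R6

Kruskal's algorithm — process edges by increasing weight (ties by edge label):
R4—R8 (1): add — endpoints in different components.
R1—R6 (2): add — endpoints in different components.
R1—R3 (3): add — endpoints in different components.
R4—R6 (4): add — endpoints in different components.
R4—R9 (8): add — endpoints in different components.
R3—R6 (9): skip — R6 and R3 already connected.
R4—R7 (10): add — endpoints in different components.
R1—R4 (11): skip — R4 and R1 already connected.
R3—R5 (13): add — endpoints in different components.
R7—R8 (13): skip — R7 and R8 already connected.
R2—R4 (15): add — endpoints in different components.
The 2nd edge added is R1—R6.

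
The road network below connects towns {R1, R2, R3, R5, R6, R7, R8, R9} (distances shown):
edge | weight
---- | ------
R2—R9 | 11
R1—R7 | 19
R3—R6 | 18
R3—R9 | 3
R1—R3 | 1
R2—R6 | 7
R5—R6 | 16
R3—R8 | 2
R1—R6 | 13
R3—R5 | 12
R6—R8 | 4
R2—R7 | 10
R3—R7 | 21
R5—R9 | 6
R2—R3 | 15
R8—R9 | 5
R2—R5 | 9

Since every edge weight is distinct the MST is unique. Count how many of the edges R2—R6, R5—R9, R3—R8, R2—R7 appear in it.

Sort edges by weight, then run Kruskal:
R1—R3 (1): add — endpoints in different components.
R3—R8 (2): add — endpoints in different components.
R3—R9 (3): add — endpoints in different components.
R6—R8 (4): add — endpoints in different components.
R8—R9 (5): skip — R9 and R8 already connected.
R5—R9 (6): add — endpoints in different components.
R2—R6 (7): add — endpoints in different components.
R2—R5 (9): skip — R5 and R2 already connected.
R2—R7 (10): add — endpoints in different components.
MST edge set: {R1—R3, R3—R8, R3—R9, R6—R8, R5—R9, R2—R6, R2—R7}.
Of the listed edges, {R2—R6, R5—R9, R3—R8, R2—R7} are in the MST → 4.

4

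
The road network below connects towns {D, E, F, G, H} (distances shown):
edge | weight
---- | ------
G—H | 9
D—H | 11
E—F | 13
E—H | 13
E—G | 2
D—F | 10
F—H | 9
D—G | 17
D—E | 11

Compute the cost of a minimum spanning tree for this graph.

30

Prim's algorithm from D:
Step 1: cheapest edge leaving the tree is D—F (10); add F.
Step 2: cheapest edge leaving the tree is F—H (9); add H.
Step 3: cheapest edge leaving the tree is G—H (9); add G.
Step 4: cheapest edge leaving the tree is E—G (2); add E.
MST edges: D—F, F—H, G—H, E—G; total weight 10+9+9+2 = 30.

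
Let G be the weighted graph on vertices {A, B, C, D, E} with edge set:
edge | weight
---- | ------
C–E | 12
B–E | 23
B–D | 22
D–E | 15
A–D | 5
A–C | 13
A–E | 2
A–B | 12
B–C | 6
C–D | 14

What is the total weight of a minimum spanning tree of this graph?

Grow the tree from A using Prim:
Step 1: cheapest edge leaving the tree is A–E (2); add E.
Step 2: cheapest edge leaving the tree is A–D (5); add D.
Step 3: cheapest edge leaving the tree is A–B (12); add B.
Step 4: cheapest edge leaving the tree is B–C (6); add C.
MST edges: A–E, A–D, A–B, B–C; total weight 2+5+12+6 = 25.

25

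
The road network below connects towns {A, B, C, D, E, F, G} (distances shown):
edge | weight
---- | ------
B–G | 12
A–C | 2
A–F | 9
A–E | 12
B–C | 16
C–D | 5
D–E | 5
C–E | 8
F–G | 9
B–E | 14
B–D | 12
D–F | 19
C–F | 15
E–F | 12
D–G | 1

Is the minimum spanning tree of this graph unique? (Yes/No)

Sort edges by weight, then run Kruskal:
D–G (1): add. Components now {A} {B} {C} {D,G} {E} {F}
A–C (2): add. Components now {A,C} {B} {D,G} {E} {F}
C–D (5): add. Components now {A,C,D,G} {B} {E} {F}
D–E (5): add. Components now {A,C,D,E,G} {B} {F}
C–E (8): skip — C and E already connected.
A–F (9): add. Components now {A,C,D,E,F,G} {B}
F–G (9): skip — F and G already connected.
A–E (12): skip — A and E already connected.
B–D (12): add. Components now {A,B,C,D,E,F,G}
Non-tree edge F–G has weight 9, equal to the heaviest edge on its tree cycle — swapping gives another MST of the same weight. Not unique.

No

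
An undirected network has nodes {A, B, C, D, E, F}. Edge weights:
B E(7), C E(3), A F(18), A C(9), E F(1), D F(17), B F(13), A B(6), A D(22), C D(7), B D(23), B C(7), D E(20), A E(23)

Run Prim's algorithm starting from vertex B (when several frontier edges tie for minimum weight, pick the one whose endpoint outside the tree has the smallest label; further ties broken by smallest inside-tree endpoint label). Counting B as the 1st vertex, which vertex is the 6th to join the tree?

Grow the tree from B using Prim:
Step 1: frontier [A B 6, B C 7, B E 7, B F 13, B D 23] → take A B (6); add A.
Step 2: frontier [A C 9, A F 18, A D 22, A E 23, B C 7, B E 7, B F 13, B D 23] → take B C (7); add C.
Step 3: frontier [A F 18, A D 22, A E 23, B E 7, B F 13, B D 23, C E 3, C D 7] → take C E (3); add E.
Step 4: frontier [A F 18, A D 22, B F 13, B D 23, C D 7, E F 1, D E 20] → take E F (1); add F.
Step 5: frontier [A D 22, B D 23, C D 7, D E 20, D F 17] → take C D (7); add D.
Vertex order: B, A, C, E, F, D. The 6th vertex is D.

D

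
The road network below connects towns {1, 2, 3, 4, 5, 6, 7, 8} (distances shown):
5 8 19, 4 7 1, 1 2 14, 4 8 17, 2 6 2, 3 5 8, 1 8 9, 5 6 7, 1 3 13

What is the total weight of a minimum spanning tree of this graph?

Grow the tree from 4 using Prim:
Step 1: frontier [4 7 1, 4 8 17] → take 4 7 (1); add 7.
Step 2: frontier [4 8 17] → take 4 8 (17); add 8.
Step 3: frontier [1 8 9, 5 8 19] → take 1 8 (9); add 1.
Step 4: frontier [1 3 13, 1 2 14, 5 8 19] → take 1 3 (13); add 3.
Step 5: frontier [1 2 14, 3 5 8, 5 8 19] → take 3 5 (8); add 5.
Step 6: frontier [1 2 14, 5 6 7] → take 5 6 (7); add 6.
Step 7: frontier [1 2 14, 2 6 2] → take 2 6 (2); add 2.
MST edges: 4 7, 4 8, 1 8, 1 3, 3 5, 5 6, 2 6; total weight 1+17+9+13+8+7+2 = 57.

57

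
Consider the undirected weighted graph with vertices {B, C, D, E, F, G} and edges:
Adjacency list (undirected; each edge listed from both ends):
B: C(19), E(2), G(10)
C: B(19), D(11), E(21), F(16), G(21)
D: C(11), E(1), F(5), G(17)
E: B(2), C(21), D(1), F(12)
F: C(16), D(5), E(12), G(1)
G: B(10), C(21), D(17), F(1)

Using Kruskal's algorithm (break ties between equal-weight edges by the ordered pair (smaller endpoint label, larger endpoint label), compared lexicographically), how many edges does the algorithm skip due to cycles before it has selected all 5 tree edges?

Kruskal: consider edges lightest-first.
D—E (1): add — endpoints in different components.
F—G (1): add — endpoints in different components.
B—E (2): add — endpoints in different components.
D—F (5): add — endpoints in different components.
B—G (10): skip — B and G already connected.
C—D (11): add — endpoints in different components.
Edges rejected before the tree was complete: 1.

1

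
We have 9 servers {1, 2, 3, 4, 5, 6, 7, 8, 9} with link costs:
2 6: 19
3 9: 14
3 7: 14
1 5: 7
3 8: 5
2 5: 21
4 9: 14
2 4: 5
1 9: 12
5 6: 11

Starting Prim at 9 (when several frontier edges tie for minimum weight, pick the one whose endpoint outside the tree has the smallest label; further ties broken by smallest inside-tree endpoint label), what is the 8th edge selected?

3-7

Grow the tree from 9 using Prim:
Step 1: cheapest edge leaving the tree is 1 9 (12); add 1.
Step 2: cheapest edge leaving the tree is 1 5 (7); add 5.
Step 3: cheapest edge leaving the tree is 5 6 (11); add 6.
Step 4: cheapest edge leaving the tree is 3 9 (14); add 3.
Step 5: cheapest edge leaving the tree is 3 8 (5); add 8.
Step 6: cheapest edge leaving the tree is 4 9 (14); add 4.
Step 7: cheapest edge leaving the tree is 2 4 (5); add 2.
Step 8: cheapest edge leaving the tree is 3 7 (14); add 7.
The 8th edge added is 3 7.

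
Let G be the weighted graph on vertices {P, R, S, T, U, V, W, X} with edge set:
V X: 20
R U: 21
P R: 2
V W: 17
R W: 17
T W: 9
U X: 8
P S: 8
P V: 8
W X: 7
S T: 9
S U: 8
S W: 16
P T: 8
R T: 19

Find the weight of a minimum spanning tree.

49

Sort edges by weight, then run Kruskal:
P R (2): add — endpoints in different components.
W X (7): add — endpoints in different components.
P S (8): add — endpoints in different components.
P T (8): add — endpoints in different components.
P V (8): add — endpoints in different components.
S U (8): add — endpoints in different components.
U X (8): add — endpoints in different components.
MST edges: P R, W X, P S, P T, P V, S U, U X; total weight 2+7+8+8+8+8+8 = 49.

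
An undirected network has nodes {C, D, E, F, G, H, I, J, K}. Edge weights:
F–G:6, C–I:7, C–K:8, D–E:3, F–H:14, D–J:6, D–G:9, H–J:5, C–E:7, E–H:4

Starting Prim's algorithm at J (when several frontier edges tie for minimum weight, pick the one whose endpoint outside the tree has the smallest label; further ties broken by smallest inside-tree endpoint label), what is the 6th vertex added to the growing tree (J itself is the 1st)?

Prim, starting at J.
Step 1: cheapest edge leaving the tree is H–J (5); add H.
Step 2: cheapest edge leaving the tree is E–H (4); add E.
Step 3: cheapest edge leaving the tree is D–E (3); add D.
Step 4: cheapest edge leaving the tree is C–E (7); add C.
Step 5: cheapest edge leaving the tree is C–I (7); add I.
Step 6: cheapest edge leaving the tree is C–K (8); add K.
Step 7: cheapest edge leaving the tree is D–G (9); add G.
Step 8: cheapest edge leaving the tree is F–G (6); add F.
Vertex order: J, H, E, D, C, I, K, G, F. The 6th vertex is I.

I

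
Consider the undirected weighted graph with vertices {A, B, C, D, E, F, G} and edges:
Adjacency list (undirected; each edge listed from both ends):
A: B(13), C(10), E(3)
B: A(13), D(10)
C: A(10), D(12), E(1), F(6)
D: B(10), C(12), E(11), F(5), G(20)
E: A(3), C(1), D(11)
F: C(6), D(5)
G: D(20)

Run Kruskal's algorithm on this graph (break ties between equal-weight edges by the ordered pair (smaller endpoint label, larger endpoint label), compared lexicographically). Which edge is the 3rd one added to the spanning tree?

D-F

Kruskal: consider edges lightest-first.
C-E (1): add. Components now {A} {B} {C,E} {D} {F} {G}
A-E (3): add. Components now {A,C,E} {B} {D} {F} {G}
D-F (5): add. Components now {A,C,E} {B} {D,F} {G}
C-F (6): add. Components now {A,C,D,E,F} {B} {G}
A-C (10): skip — A and C already connected.
B-D (10): add. Components now {A,B,C,D,E,F} {G}
D-E (11): skip — D and E already connected.
C-D (12): skip — C and D already connected.
A-B (13): skip — A and B already connected.
D-G (20): add. Components now {A,B,C,D,E,F,G}
The 3rd edge added is D-F.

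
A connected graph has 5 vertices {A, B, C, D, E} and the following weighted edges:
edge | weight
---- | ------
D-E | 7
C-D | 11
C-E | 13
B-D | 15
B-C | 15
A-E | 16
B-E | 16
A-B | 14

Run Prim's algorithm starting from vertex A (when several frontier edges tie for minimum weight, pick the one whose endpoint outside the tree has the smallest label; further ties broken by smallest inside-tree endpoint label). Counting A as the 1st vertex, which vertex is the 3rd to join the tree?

C

Grow the tree from A using Prim:
Step 1: cheapest edge leaving the tree is A-B (14); add B.
Step 2: cheapest edge leaving the tree is B-C (15); add C.
Step 3: cheapest edge leaving the tree is C-D (11); add D.
Step 4: cheapest edge leaving the tree is D-E (7); add E.
Vertex order: A, B, C, D, E. The 3rd vertex is C.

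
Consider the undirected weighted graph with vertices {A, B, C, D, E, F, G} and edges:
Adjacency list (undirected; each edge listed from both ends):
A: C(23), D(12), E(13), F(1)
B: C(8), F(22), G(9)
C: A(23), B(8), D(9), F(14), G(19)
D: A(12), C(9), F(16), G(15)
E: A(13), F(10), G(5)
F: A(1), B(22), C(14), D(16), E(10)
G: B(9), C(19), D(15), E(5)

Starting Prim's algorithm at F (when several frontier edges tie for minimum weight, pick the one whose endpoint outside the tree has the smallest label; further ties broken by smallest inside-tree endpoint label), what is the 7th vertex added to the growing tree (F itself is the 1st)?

Prim's algorithm from F:
Step 1: frontier [A-F 1, E-F 10, C-F 14, D-F 16, B-F 22] → take A-F (1); add A.
Step 2: frontier [A-D 12, A-E 13, A-C 23, E-F 10, C-F 14, D-F 16, B-F 22] → take E-F (10); add E.
Step 3: frontier [A-D 12, A-C 23, E-G 5, C-F 14, D-F 16, B-F 22] → take E-G (5); add G.
Step 4: frontier [A-D 12, A-C 23, C-F 14, D-F 16, B-F 22, B-G 9, D-G 15, C-G 19] → take B-G (9); add B.
Step 5: frontier [A-D 12, A-C 23, B-C 8, C-F 14, D-F 16, D-G 15, C-G 19] → take B-C (8); add C.
Step 6: frontier [A-D 12, C-D 9, D-F 16, D-G 15] → take C-D (9); add D.
Vertex order: F, A, E, G, B, C, D. The 7th vertex is D.

D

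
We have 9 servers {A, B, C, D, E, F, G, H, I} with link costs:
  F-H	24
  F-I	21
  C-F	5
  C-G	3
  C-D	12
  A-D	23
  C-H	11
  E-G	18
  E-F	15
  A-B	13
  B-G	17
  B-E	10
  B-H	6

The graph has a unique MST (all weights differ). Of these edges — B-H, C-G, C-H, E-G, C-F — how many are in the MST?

Sort edges by weight, then run Kruskal:
C-G (3): add — endpoints in different components.
C-F (5): add — endpoints in different components.
B-H (6): add — endpoints in different components.
B-E (10): add — endpoints in different components.
C-H (11): add — endpoints in different components.
C-D (12): add — endpoints in different components.
A-B (13): add — endpoints in different components.
E-F (15): skip — E and F already connected.
B-G (17): skip — B and G already connected.
E-G (18): skip — E and G already connected.
F-I (21): add — endpoints in different components.
MST edge set: {C-G, C-F, B-H, B-E, C-H, C-D, A-B, F-I}.
Of the listed edges, {B-H, C-G, C-H, C-F} are in the MST → 4.

4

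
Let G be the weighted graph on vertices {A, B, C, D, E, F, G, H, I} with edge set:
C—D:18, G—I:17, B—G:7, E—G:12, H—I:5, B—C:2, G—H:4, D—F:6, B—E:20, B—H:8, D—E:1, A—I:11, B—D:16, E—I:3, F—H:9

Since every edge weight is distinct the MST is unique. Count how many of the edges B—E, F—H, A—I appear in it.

Kruskal's algorithm — process edges by increasing weight (ties by edge label):
D—E (1): add — endpoints in different components.
B—C (2): add — endpoints in different components.
E—I (3): add — endpoints in different components.
G—H (4): add — endpoints in different components.
H—I (5): add — endpoints in different components.
D—F (6): add — endpoints in different components.
B—G (7): add — endpoints in different components.
B—H (8): skip — B and H already connected.
F—H (9): skip — F and H already connected.
A—I (11): add — endpoints in different components.
MST edge set: {D—E, B—C, E—I, G—H, H—I, D—F, B—G, A—I}.
Of the listed edges, {A—I} are in the MST → 1.

1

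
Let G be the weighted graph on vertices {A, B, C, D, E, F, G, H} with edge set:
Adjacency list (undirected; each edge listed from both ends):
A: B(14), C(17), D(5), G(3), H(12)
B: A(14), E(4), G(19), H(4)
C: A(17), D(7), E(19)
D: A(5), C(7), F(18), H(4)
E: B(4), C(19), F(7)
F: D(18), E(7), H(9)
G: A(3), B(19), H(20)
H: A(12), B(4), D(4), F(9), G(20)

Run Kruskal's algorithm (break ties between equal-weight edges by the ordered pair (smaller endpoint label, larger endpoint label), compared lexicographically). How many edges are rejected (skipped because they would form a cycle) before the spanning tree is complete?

0

Kruskal: consider edges lightest-first.
A G (3): add — endpoints in different components.
B E (4): add — endpoints in different components.
B H (4): add — endpoints in different components.
D H (4): add — endpoints in different components.
A D (5): add — endpoints in different components.
C D (7): add — endpoints in different components.
E F (7): add — endpoints in different components.
Edges rejected before the tree was complete: 0.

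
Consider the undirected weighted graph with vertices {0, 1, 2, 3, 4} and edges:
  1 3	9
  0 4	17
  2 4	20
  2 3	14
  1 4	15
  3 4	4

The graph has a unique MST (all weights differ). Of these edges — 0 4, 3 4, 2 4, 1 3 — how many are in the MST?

3

Sort edges by weight, then run Kruskal:
3 4 (4): add — endpoints in different components.
1 3 (9): add — endpoints in different components.
2 3 (14): add — endpoints in different components.
1 4 (15): skip — 1 and 4 already connected.
0 4 (17): add — endpoints in different components.
MST edge set: {3 4, 1 3, 2 3, 0 4}.
Of the listed edges, {0 4, 3 4, 1 3} are in the MST → 3.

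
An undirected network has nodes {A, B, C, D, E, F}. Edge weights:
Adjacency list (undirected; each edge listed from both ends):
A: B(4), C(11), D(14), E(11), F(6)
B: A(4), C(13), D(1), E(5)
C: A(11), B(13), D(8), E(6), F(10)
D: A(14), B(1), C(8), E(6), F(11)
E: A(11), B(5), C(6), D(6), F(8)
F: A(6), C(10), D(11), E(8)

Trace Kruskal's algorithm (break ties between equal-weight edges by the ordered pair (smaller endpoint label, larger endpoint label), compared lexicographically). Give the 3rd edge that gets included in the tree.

B-E

Kruskal: consider edges lightest-first.
B—D (1): add. Components now {A} {B,D} {C} {E} {F}
A—B (4): add. Components now {A,B,D} {C} {E} {F}
B—E (5): add. Components now {A,B,D,E} {C} {F}
A—F (6): add. Components now {A,B,D,E,F} {C}
C—E (6): add. Components now {A,B,C,D,E,F}
The 3rd edge added is B—E.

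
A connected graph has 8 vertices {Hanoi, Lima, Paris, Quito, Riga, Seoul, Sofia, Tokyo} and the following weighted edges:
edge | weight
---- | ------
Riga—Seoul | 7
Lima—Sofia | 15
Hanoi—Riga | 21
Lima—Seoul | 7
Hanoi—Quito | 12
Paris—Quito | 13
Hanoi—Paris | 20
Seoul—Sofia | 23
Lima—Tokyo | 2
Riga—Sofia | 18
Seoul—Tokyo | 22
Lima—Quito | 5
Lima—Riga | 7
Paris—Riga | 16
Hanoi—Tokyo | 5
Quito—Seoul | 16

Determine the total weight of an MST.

54

Kruskal: consider edges lightest-first.
Lima—Tokyo (2): add — endpoints in different components.
Hanoi—Tokyo (5): add — endpoints in different components.
Lima—Quito (5): add — endpoints in different components.
Lima—Riga (7): add — endpoints in different components.
Lima—Seoul (7): add — endpoints in different components.
Riga—Seoul (7): skip — Riga and Seoul already connected.
Hanoi—Quito (12): skip — Quito and Hanoi already connected.
Paris—Quito (13): add — endpoints in different components.
Lima—Sofia (15): add — endpoints in different components.
MST edges: Lima—Tokyo, Hanoi—Tokyo, Lima—Quito, Lima—Riga, Lima—Seoul, Paris—Quito, Lima—Sofia; total weight 2+5+5+7+7+13+15 = 54.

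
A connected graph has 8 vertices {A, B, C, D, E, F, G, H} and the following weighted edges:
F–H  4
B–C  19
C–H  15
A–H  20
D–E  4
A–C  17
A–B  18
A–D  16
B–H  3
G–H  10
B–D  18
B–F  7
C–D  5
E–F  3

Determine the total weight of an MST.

45

Prim's algorithm from C:
Step 1: frontier [C–D 5, C–H 15, A–C 17, B–C 19] → take C–D (5); add D.
Step 2: frontier [C–H 15, A–C 17, B–C 19, D–E 4, A–D 16, B–D 18] → take D–E (4); add E.
Step 3: frontier [C–H 15, A–C 17, B–C 19, A–D 16, B–D 18, E–F 3] → take E–F (3); add F.
Step 4: frontier [C–H 15, A–C 17, B–C 19, A–D 16, B–D 18, F–H 4, B–F 7] → take F–H (4); add H.
Step 5: frontier [A–C 17, B–C 19, A–D 16, B–D 18, B–F 7, B–H 3, G–H 10, A–H 20] → take B–H (3); add B.
Step 6: frontier [A–B 18, A–C 17, A–D 16, G–H 10, A–H 20] → take G–H (10); add G.
Step 7: frontier [A–B 18, A–C 17, A–D 16, A–H 20] → take A–D (16); add A.
MST edges: C–D, D–E, E–F, F–H, B–H, G–H, A–D; total weight 5+4+3+4+3+10+16 = 45.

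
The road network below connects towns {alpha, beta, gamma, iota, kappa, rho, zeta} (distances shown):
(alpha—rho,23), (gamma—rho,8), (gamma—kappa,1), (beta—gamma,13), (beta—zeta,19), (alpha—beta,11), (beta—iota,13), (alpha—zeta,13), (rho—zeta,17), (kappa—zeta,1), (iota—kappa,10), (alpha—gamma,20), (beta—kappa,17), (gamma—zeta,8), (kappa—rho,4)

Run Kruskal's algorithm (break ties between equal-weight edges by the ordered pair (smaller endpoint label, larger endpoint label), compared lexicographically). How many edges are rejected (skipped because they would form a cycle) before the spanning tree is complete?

2

Kruskal: consider edges lightest-first.
gamma—kappa (1): add — endpoints in different components.
kappa—zeta (1): add — endpoints in different components.
kappa—rho (4): add — endpoints in different components.
gamma—rho (8): skip — gamma and rho already connected.
gamma—zeta (8): skip — zeta and gamma already connected.
iota—kappa (10): add — endpoints in different components.
alpha—beta (11): add — endpoints in different components.
alpha—zeta (13): add — endpoints in different components.
Edges rejected before the tree was complete: 2.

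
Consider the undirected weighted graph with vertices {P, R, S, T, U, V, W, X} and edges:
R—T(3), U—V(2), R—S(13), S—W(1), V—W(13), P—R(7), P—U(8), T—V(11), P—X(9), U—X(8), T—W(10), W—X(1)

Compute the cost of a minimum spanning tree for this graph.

30

Prim's algorithm from R:
Step 1: cheapest edge leaving the tree is R—T (3); add T.
Step 2: cheapest edge leaving the tree is P—R (7); add P.
Step 3: cheapest edge leaving the tree is P—U (8); add U.
Step 4: cheapest edge leaving the tree is U—V (2); add V.
Step 5: cheapest edge leaving the tree is U—X (8); add X.
Step 6: cheapest edge leaving the tree is W—X (1); add W.
Step 7: cheapest edge leaving the tree is S—W (1); add S.
MST edges: R—T, P—R, P—U, U—V, U—X, W—X, S—W; total weight 3+7+8+2+8+1+1 = 30.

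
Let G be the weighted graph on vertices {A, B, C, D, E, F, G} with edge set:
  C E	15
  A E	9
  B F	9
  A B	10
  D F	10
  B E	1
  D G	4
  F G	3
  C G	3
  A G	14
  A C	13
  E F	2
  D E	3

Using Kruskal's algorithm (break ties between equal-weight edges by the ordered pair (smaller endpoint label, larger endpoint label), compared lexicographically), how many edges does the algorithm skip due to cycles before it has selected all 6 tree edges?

1

Sort edges by weight, then run Kruskal:
B E (1): add. Components now {A} {B,E} {C} {D} {F} {G}
E F (2): add. Components now {A} {B,E,F} {C} {D} {G}
C G (3): add. Components now {A} {B,E,F} {C,G} {D}
D E (3): add. Components now {A} {B,D,E,F} {C,G}
F G (3): add. Components now {A} {B,C,D,E,F,G}
D G (4): skip — D and G already connected.
A E (9): add. Components now {A,B,C,D,E,F,G}
Edges rejected before the tree was complete: 1.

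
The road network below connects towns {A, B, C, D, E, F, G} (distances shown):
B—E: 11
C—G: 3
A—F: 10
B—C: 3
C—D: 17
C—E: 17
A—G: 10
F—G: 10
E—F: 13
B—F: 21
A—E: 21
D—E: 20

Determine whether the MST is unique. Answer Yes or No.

Kruskal: consider edges lightest-first.
B—C (3): add — endpoints in different components.
C—G (3): add — endpoints in different components.
A—F (10): add — endpoints in different components.
A—G (10): add — endpoints in different components.
F—G (10): skip — F and G already connected.
B—E (11): add — endpoints in different components.
E—F (13): skip — E and F already connected.
C—D (17): add — endpoints in different components.
Non-tree edge F—G has weight 10, equal to the heaviest edge on its tree cycle — swapping gives another MST of the same weight. Not unique.

No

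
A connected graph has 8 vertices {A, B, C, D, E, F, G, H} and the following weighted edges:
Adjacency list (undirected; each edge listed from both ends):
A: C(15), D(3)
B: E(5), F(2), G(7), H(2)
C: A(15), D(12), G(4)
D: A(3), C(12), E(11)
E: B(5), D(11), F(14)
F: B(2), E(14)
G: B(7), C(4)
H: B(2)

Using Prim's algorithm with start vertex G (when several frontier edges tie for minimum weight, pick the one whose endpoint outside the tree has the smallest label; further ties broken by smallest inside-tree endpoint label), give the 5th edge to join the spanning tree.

B-E

Prim, starting at G.
Step 1: cheapest edge leaving the tree is C—G (4); add C.
Step 2: cheapest edge leaving the tree is B—G (7); add B.
Step 3: cheapest edge leaving the tree is B—F (2); add F.
Step 4: cheapest edge leaving the tree is B—H (2); add H.
Step 5: cheapest edge leaving the tree is B—E (5); add E.
Step 6: cheapest edge leaving the tree is D—E (11); add D.
Step 7: cheapest edge leaving the tree is A—D (3); add A.
The 5th edge added is B—E.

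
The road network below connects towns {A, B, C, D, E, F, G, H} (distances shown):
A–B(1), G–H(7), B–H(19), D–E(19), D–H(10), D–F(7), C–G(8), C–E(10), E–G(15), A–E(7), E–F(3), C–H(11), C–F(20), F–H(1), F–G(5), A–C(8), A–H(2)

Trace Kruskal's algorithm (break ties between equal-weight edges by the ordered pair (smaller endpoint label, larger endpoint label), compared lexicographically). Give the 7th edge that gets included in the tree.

A-C

Sort edges by weight, then run Kruskal:
A–B (1): add — endpoints in different components.
F–H (1): add — endpoints in different components.
A–H (2): add — endpoints in different components.
E–F (3): add — endpoints in different components.
F–G (5): add — endpoints in different components.
A–E (7): skip — A and E already connected.
D–F (7): add — endpoints in different components.
G–H (7): skip — G and H already connected.
A–C (8): add — endpoints in different components.
The 7th edge added is A–C.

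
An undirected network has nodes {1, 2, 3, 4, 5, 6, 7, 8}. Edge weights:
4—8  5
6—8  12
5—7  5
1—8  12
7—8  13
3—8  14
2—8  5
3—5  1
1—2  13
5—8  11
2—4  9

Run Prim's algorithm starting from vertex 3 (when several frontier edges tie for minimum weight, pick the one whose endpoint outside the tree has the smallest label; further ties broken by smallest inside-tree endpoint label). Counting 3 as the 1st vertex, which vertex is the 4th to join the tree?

8

Prim's algorithm from 3:
Step 1: frontier [3—5 1, 3—8 14] → take 3—5 (1); add 5.
Step 2: frontier [3—8 14, 5—7 5, 5—8 11] → take 5—7 (5); add 7.
Step 3: frontier [3—8 14, 5—8 11, 7—8 13] → take 5—8 (11); add 8.
Step 4: frontier [2—8 5, 4—8 5, 1—8 12, 6—8 12] → take 2—8 (5); add 2.
Step 5: frontier [2—4 9, 1—2 13, 4—8 5, 1—8 12, 6—8 12] → take 4—8 (5); add 4.
Step 6: frontier [1—2 13, 1—8 12, 6—8 12] → take 1—8 (12); add 1.
Step 7: frontier [6—8 12] → take 6—8 (12); add 6.
Vertex order: 3, 5, 7, 8, 2, 4, 1, 6. The 4th vertex is 8.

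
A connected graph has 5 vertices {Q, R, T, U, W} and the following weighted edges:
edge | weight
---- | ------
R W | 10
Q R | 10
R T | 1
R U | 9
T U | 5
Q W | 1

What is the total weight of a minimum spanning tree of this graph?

Grow the tree from T using Prim:
Step 1: frontier [R T 1, T U 5] → take R T (1); add R.
Step 2: frontier [R U 9, Q R 10, R W 10, T U 5] → take T U (5); add U.
Step 3: frontier [Q R 10, R W 10] → take Q R (10); add Q.
Step 4: frontier [Q W 1, R W 10] → take Q W (1); add W.
MST edges: R T, T U, Q R, Q W; total weight 1+5+10+1 = 17.

17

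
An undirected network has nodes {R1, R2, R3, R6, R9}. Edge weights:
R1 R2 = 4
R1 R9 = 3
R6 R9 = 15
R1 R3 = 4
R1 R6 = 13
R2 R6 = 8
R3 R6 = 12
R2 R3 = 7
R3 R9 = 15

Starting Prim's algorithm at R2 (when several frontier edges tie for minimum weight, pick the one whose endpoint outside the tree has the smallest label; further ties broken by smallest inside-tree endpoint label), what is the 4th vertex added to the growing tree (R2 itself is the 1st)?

Grow the tree from R2 using Prim:
Step 1: cheapest edge leaving the tree is R1 R2 (4); add R1.
Step 2: cheapest edge leaving the tree is R1 R9 (3); add R9.
Step 3: cheapest edge leaving the tree is R1 R3 (4); add R3.
Step 4: cheapest edge leaving the tree is R2 R6 (8); add R6.
Vertex order: R2, R1, R9, R3, R6. The 4th vertex is R3.

R3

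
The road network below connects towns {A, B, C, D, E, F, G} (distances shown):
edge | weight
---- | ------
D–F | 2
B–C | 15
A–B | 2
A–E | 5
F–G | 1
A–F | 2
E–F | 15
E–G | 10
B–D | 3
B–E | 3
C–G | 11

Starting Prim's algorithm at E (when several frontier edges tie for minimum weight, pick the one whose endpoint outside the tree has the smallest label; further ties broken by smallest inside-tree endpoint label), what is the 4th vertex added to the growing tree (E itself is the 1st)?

F

Prim's algorithm from E:
Step 1: frontier [B–E 3, A–E 5, E–G 10, E–F 15] → take B–E (3); add B.
Step 2: frontier [A–B 2, B–D 3, B–C 15, A–E 5, E–G 10, E–F 15] → take A–B (2); add A.
Step 3: frontier [A–F 2, B–D 3, B–C 15, E–G 10, E–F 15] → take A–F (2); add F.
Step 4: frontier [B–D 3, B–C 15, E–G 10, F–G 1, D–F 2] → take F–G (1); add G.
Step 5: frontier [B–D 3, B–C 15, D–F 2, C–G 11] → take D–F (2); add D.
Step 6: frontier [B–C 15, C–G 11] → take C–G (11); add C.
Vertex order: E, B, A, F, G, D, C. The 4th vertex is F.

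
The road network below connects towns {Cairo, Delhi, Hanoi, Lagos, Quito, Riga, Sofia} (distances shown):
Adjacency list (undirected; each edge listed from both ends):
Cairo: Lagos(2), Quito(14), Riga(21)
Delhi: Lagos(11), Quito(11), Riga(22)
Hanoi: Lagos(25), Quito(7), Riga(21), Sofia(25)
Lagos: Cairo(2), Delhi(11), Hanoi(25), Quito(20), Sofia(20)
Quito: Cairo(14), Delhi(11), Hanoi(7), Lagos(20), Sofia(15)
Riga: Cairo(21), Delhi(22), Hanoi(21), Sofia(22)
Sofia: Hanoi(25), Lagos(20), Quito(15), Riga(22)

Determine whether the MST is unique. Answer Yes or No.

No

Kruskal: consider edges lightest-first.
Cairo–Lagos (2): add. Components now {Cairo,Lagos} {Quito} {Sofia} {Hanoi} {Riga} {Delhi}
Hanoi–Quito (7): add. Components now {Cairo,Lagos} {Hanoi,Quito} {Sofia} {Riga} {Delhi}
Delhi–Lagos (11): add. Components now {Cairo,Delhi,Lagos} {Hanoi,Quito} {Sofia} {Riga}
Delhi–Quito (11): add. Components now {Cairo,Delhi,Hanoi,Lagos,Quito} {Sofia} {Riga}
Cairo–Quito (14): skip — Cairo and Quito already connected.
Quito–Sofia (15): add. Components now {Cairo,Delhi,Hanoi,Lagos,Quito,Sofia} {Riga}
Lagos–Quito (20): skip — Quito and Lagos already connected.
Lagos–Sofia (20): skip — Sofia and Lagos already connected.
Cairo–Riga (21): add. Components now {Cairo,Delhi,Hanoi,Lagos,Quito,Riga,Sofia}
Non-tree edge Hanoi–Riga has weight 21, equal to the heaviest edge on its tree cycle — swapping gives another MST of the same weight. Not unique.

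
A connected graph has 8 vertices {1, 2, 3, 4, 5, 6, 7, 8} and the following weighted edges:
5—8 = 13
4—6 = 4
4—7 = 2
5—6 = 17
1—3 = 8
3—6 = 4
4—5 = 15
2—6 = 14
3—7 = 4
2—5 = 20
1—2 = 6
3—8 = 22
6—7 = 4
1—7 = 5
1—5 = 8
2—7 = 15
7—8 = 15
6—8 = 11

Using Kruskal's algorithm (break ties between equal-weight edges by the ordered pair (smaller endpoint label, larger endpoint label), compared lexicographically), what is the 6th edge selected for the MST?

1-5

Kruskal's algorithm — process edges by increasing weight (ties by edge label):
4—7 (2): add — endpoints in different components.
3—6 (4): add — endpoints in different components.
3—7 (4): add — endpoints in different components.
4—6 (4): skip — 4 and 6 already connected.
6—7 (4): skip — 6 and 7 already connected.
1—7 (5): add — endpoints in different components.
1—2 (6): add — endpoints in different components.
1—3 (8): skip — 1 and 3 already connected.
1—5 (8): add — endpoints in different components.
6—8 (11): add — endpoints in different components.
The 6th edge added is 1—5.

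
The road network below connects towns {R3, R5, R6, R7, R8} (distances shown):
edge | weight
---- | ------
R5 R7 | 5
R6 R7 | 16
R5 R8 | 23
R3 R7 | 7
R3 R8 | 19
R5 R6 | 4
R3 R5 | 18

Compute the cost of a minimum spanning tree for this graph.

Prim's algorithm from R5:
Step 1: frontier [R5 R6 4, R5 R7 5, R3 R5 18, R5 R8 23] → take R5 R6 (4); add R6.
Step 2: frontier [R5 R7 5, R3 R5 18, R5 R8 23, R6 R7 16] → take R5 R7 (5); add R7.
Step 3: frontier [R3 R5 18, R5 R8 23, R3 R7 7] → take R3 R7 (7); add R3.
Step 4: frontier [R3 R8 19, R5 R8 23] → take R3 R8 (19); add R8.
MST edges: R5 R6, R5 R7, R3 R7, R3 R8; total weight 4+5+7+19 = 35.

35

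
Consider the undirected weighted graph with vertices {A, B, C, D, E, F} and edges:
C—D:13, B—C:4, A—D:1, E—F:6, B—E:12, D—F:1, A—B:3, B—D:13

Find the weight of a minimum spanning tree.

15

Kruskal's algorithm — process edges by increasing weight (ties by edge label):
A—D (1): add. Components now {A,D} {B} {C} {E} {F}
D—F (1): add. Components now {A,D,F} {B} {C} {E}
A—B (3): add. Components now {A,B,D,F} {C} {E}
B—C (4): add. Components now {A,B,C,D,F} {E}
E—F (6): add. Components now {A,B,C,D,E,F}
MST edges: A—D, D—F, A—B, B—C, E—F; total weight 1+1+3+4+6 = 15.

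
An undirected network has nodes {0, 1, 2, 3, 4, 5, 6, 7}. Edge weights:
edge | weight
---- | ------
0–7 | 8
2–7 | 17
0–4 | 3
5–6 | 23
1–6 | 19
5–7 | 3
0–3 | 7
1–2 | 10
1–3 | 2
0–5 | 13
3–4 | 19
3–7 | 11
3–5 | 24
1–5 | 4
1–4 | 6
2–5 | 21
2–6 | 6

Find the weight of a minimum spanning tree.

Grow the tree from 1 using Prim:
Step 1: cheapest edge leaving the tree is 1–3 (2); add 3.
Step 2: cheapest edge leaving the tree is 1–5 (4); add 5.
Step 3: cheapest edge leaving the tree is 5–7 (3); add 7.
Step 4: cheapest edge leaving the tree is 1–4 (6); add 4.
Step 5: cheapest edge leaving the tree is 0–4 (3); add 0.
Step 6: cheapest edge leaving the tree is 1–2 (10); add 2.
Step 7: cheapest edge leaving the tree is 2–6 (6); add 6.
MST edges: 1–3, 1–5, 5–7, 1–4, 0–4, 1–2, 2–6; total weight 2+4+3+6+3+10+6 = 34.

34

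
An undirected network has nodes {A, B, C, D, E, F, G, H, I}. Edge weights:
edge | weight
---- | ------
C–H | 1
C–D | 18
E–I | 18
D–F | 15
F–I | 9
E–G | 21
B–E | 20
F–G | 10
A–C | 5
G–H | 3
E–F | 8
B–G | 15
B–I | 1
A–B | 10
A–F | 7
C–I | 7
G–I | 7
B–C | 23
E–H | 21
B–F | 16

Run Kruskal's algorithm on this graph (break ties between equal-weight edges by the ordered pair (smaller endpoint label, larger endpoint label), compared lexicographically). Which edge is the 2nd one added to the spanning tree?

Kruskal's algorithm — process edges by increasing weight (ties by edge label):
B–I (1): add — endpoints in different components.
C–H (1): add — endpoints in different components.
G–H (3): add — endpoints in different components.
A–C (5): add — endpoints in different components.
A–F (7): add — endpoints in different components.
C–I (7): add — endpoints in different components.
G–I (7): skip — G and I already connected.
E–F (8): add — endpoints in different components.
F–I (9): skip — F and I already connected.
A–B (10): skip — A and B already connected.
F–G (10): skip — F and G already connected.
B–G (15): skip — B and G already connected.
D–F (15): add — endpoints in different components.
The 2nd edge added is C–H.

C-H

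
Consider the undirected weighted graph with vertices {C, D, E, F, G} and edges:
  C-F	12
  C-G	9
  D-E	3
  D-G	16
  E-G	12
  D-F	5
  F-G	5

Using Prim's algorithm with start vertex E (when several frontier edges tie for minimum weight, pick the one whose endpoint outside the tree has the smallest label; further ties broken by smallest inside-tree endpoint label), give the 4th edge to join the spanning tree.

Prim's algorithm from E:
Step 1: frontier [D-E 3, E-G 12] → take D-E (3); add D.
Step 2: frontier [D-F 5, D-G 16, E-G 12] → take D-F (5); add F.
Step 3: frontier [D-G 16, E-G 12, F-G 5, C-F 12] → take F-G (5); add G.
Step 4: frontier [C-F 12, C-G 9] → take C-G (9); add C.
The 4th edge added is C-G.

C-G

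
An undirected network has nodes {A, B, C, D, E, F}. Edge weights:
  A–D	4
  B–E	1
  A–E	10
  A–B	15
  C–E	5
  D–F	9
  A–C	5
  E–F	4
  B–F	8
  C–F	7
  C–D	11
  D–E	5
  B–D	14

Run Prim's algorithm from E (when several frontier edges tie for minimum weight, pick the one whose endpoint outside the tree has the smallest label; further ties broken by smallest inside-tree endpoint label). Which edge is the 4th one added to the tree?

Prim, starting at E.
Step 1: cheapest edge leaving the tree is B–E (1); add B.
Step 2: cheapest edge leaving the tree is E–F (4); add F.
Step 3: cheapest edge leaving the tree is C–E (5); add C.
Step 4: cheapest edge leaving the tree is A–C (5); add A.
Step 5: cheapest edge leaving the tree is A–D (4); add D.
The 4th edge added is A–C.

A-C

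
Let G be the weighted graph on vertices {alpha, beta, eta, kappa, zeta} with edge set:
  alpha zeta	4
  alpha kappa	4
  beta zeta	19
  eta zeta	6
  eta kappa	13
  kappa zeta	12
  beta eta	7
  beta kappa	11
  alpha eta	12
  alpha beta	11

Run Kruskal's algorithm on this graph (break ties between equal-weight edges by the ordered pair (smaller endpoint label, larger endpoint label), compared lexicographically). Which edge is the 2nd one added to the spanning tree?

alpha-zeta

Kruskal: consider edges lightest-first.
alpha kappa (4): add. Components now {alpha,kappa} {beta} {eta} {zeta}
alpha zeta (4): add. Components now {alpha,kappa,zeta} {beta} {eta}
eta zeta (6): add. Components now {alpha,eta,kappa,zeta} {beta}
beta eta (7): add. Components now {alpha,beta,eta,kappa,zeta}
The 2nd edge added is alpha zeta.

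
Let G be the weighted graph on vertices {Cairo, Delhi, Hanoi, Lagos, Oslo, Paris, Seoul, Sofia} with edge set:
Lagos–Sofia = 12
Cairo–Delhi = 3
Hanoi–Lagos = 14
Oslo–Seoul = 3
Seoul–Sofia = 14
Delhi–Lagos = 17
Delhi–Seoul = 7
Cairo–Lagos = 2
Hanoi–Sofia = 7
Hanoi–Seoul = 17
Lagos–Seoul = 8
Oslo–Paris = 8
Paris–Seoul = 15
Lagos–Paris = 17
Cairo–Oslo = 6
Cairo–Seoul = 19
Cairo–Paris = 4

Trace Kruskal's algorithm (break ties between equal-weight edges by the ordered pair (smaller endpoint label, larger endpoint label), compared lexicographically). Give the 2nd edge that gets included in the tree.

Kruskal's algorithm — process edges by increasing weight (ties by edge label):
Cairo–Lagos (2): add — endpoints in different components.
Cairo–Delhi (3): add — endpoints in different components.
Oslo–Seoul (3): add — endpoints in different components.
Cairo–Paris (4): add — endpoints in different components.
Cairo–Oslo (6): add — endpoints in different components.
Delhi–Seoul (7): skip — Seoul and Delhi already connected.
Hanoi–Sofia (7): add — endpoints in different components.
Lagos–Seoul (8): skip — Lagos and Seoul already connected.
Oslo–Paris (8): skip — Oslo and Paris already connected.
Lagos–Sofia (12): add — endpoints in different components.
The 2nd edge added is Cairo–Delhi.

Cairo-Delhi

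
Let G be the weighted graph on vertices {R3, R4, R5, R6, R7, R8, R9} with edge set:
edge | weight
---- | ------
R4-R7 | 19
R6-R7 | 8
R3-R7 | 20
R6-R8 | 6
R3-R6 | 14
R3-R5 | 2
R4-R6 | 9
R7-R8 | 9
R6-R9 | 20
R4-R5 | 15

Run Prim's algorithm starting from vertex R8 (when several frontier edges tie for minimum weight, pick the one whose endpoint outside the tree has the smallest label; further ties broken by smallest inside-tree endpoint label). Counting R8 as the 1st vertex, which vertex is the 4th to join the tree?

R4

Prim's algorithm from R8:
Step 1: frontier [R6-R8 6, R7-R8 9] → take R6-R8 (6); add R6.
Step 2: frontier [R6-R7 8, R4-R6 9, R3-R6 14, R6-R9 20, R7-R8 9] → take R6-R7 (8); add R7.
Step 3: frontier [R4-R6 9, R3-R6 14, R6-R9 20, R4-R7 19, R3-R7 20] → take R4-R6 (9); add R4.
Step 4: frontier [R4-R5 15, R3-R6 14, R6-R9 20, R3-R7 20] → take R3-R6 (14); add R3.
Step 5: frontier [R3-R5 2, R4-R5 15, R6-R9 20] → take R3-R5 (2); add R5.
Step 6: frontier [R6-R9 20] → take R6-R9 (20); add R9.
Vertex order: R8, R6, R7, R4, R3, R5, R9. The 4th vertex is R4.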